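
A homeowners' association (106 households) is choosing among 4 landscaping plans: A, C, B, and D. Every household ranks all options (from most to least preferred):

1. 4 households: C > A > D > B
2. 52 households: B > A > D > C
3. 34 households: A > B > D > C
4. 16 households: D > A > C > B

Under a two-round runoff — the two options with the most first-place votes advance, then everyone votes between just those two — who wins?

A

Round 1 first-place votes: A 34, C 4, B 52, D 16.
B and A advance.
Runoff: B is preferred to A by 52 voters; A by 54.
A wins the runoff.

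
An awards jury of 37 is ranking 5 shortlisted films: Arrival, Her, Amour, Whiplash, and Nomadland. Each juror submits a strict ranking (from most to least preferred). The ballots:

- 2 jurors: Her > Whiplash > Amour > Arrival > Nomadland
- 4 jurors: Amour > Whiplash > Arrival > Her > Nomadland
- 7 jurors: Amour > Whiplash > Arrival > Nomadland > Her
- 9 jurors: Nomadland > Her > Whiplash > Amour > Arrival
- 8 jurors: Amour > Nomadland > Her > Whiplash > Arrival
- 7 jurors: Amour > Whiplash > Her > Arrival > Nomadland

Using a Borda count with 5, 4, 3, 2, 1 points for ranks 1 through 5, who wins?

Amour

Arrival: 2·2 + 4·3 + 7·3 + 9·1 + 8·1 + 7·2 = 68
Her: 2·5 + 4·2 + 7·1 + 9·4 + 8·3 + 7·3 = 106
Amour: 2·3 + 4·5 + 7·5 + 9·2 + 8·5 + 7·5 = 154
Whiplash: 2·4 + 4·4 + 7·4 + 9·3 + 8·2 + 7·4 = 123
Nomadland: 2·1 + 4·1 + 7·2 + 9·5 + 8·4 + 7·1 = 104
Amour has the highest Borda score (154).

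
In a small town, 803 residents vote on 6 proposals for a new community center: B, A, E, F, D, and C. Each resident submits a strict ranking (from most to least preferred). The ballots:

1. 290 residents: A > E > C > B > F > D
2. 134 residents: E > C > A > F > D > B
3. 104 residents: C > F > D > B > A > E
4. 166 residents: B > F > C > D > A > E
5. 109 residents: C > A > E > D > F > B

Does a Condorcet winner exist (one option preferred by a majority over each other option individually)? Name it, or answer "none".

Checking pairwise contests:
A beats B 533–270.
C beats A 513–290.
A beats E 669–134.
B beats F 456–347.
B beats D 456–347.
E beats C 424–379.
Every option loses at least one head-to-head, so there is no Condorcet winner.

none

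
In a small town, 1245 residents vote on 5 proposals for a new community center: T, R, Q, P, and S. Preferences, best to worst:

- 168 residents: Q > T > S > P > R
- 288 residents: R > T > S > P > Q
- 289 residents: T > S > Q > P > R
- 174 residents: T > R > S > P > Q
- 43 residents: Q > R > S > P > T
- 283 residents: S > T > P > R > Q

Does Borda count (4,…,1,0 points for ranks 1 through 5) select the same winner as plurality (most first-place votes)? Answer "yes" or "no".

Borda — scores: T 4069, R 2086, Q 1422, P 1528, S 3345. Winner: T.
Plurality — first-place votes: T 463, R 288, Q 211, P 0, S 283. Winner: T.
The two methods agree.

yes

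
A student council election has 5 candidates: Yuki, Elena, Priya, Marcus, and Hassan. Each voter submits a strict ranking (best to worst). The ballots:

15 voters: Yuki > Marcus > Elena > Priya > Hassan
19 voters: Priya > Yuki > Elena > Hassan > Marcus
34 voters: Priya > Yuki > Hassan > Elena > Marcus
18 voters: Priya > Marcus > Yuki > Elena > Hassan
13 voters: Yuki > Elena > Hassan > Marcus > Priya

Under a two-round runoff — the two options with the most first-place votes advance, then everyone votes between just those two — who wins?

Round 1 first-place votes: Yuki 28, Elena 0, Priya 71, Marcus 0, Hassan 0.
Priya and Yuki advance.
Runoff: Priya is preferred to Yuki by 71 voters; Yuki by 28.
Priya wins the runoff.

Priya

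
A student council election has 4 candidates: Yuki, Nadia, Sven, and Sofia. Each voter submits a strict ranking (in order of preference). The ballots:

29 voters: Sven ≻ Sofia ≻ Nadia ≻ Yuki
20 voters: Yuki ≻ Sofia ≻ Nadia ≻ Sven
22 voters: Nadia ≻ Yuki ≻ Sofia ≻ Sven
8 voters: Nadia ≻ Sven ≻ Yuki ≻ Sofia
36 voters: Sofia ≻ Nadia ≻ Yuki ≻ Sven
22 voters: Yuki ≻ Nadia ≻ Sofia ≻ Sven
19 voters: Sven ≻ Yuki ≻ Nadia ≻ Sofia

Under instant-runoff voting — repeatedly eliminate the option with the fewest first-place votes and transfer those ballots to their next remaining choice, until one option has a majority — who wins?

Round 1: Yuki 42, Nadia 30, Sven 48, Sofia 36. Eliminate Nadia.
Round 2: Yuki 64, Sven 56, Sofia 36. Eliminate Sofia.
Round 3: Yuki 100, Sven 56. Yuki has a majority.

Yuki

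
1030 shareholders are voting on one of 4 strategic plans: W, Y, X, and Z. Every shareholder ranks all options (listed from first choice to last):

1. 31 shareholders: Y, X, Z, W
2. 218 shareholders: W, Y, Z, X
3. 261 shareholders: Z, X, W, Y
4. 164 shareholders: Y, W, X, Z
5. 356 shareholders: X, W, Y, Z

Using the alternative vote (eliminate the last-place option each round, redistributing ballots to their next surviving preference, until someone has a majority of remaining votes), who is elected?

Round 1: W 218, Y 195, X 356, Z 261. Eliminate Y.
Round 2: W 382, X 387, Z 261. Eliminate Z.
Round 3: W 382, X 648. X has a majority.

X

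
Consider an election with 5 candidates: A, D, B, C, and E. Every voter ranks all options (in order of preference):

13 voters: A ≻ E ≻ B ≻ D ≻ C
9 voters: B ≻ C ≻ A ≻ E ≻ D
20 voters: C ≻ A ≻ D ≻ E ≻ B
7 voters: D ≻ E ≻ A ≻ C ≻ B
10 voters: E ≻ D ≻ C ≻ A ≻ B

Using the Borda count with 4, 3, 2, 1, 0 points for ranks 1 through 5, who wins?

A: 13·4 + 9·2 + 20·3 + 7·2 + 10·1 = 154
D: 13·1 + 9·0 + 20·2 + 7·4 + 10·3 = 111
B: 13·2 + 9·4 + 20·0 + 7·0 + 10·0 = 62
C: 13·0 + 9·3 + 20·4 + 7·1 + 10·2 = 134
E: 13·3 + 9·1 + 20·1 + 7·3 + 10·4 = 129
A has the highest Borda score (154).

A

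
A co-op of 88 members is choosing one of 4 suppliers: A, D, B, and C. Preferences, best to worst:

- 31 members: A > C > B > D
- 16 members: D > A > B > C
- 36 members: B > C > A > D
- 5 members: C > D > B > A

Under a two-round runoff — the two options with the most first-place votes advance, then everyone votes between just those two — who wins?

A

Round 1 first-place votes: A 31, D 16, B 36, C 5.
B and A advance.
Runoff: B is preferred to A by 41 voters; A by 47.
A wins the runoff.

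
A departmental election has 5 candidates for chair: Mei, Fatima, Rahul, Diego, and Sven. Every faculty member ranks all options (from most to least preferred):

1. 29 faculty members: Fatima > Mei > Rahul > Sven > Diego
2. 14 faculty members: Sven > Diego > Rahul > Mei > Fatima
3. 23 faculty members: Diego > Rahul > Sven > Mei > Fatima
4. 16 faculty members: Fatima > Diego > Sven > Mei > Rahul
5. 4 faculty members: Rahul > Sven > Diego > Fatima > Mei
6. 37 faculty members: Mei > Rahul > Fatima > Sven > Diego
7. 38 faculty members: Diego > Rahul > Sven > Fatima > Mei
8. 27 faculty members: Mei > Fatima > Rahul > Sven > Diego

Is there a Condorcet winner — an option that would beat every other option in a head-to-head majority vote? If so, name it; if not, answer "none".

none

Checking pairwise contests:
Diego beats Mei 95–93.
Mei beats Fatima 101–87.
Mei beats Rahul 109–79.
Fatima beats Diego 109–79.
Fatima beats Sven 109–79.
Every option loses at least one head-to-head, so there is no Condorcet winner.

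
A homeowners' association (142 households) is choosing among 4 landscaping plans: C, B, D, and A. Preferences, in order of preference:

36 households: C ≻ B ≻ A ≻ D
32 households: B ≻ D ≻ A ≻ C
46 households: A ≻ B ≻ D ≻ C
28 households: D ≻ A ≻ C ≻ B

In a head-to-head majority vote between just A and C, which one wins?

A

Voters preferring A to C: 106; preferring C to A: 36.
A wins the head-to-head.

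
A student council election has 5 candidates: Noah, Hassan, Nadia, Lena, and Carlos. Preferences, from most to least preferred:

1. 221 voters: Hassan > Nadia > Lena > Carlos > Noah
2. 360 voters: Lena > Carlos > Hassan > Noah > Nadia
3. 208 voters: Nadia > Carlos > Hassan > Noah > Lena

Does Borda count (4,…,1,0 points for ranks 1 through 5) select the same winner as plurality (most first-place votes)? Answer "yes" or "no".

Borda — scores: Noah 568, Hassan 2020, Nadia 1495, Lena 1882, Carlos 1925. Winner: Hassan.
Plurality — first-place votes: Noah 0, Hassan 221, Nadia 208, Lena 360, Carlos 0. Winner: Lena.
The two methods disagree.

no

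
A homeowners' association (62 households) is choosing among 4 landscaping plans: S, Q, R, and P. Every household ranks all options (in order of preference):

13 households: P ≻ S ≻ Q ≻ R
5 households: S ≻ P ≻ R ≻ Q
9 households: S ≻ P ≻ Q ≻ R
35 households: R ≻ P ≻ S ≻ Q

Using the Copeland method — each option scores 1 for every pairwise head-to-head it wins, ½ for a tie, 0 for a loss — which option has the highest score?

R

S: beats Q; loses to R and P → score 1.
Q: loses to S, R, and P → score 0.
R: beats S, Q, and P → score 3.
P: beats S and Q; loses to R → score 2.
R has the best pairwise record.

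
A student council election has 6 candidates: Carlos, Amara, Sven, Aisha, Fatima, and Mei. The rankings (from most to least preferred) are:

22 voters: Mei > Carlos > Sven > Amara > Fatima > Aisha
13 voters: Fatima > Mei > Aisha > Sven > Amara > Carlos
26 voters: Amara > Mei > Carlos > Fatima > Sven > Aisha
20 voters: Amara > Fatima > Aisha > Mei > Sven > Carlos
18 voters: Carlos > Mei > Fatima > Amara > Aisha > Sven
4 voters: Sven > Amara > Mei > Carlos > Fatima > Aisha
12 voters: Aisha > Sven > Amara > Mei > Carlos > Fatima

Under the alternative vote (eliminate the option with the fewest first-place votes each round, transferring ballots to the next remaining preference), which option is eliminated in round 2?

Round 1: Carlos 18, Amara 46, Sven 4, Aisha 12, Fatima 13, Mei 22. Eliminate Sven.
Round 2: Carlos 18, Amara 50, Aisha 12, Fatima 13, Mei 22. Eliminate Aisha.

Aisha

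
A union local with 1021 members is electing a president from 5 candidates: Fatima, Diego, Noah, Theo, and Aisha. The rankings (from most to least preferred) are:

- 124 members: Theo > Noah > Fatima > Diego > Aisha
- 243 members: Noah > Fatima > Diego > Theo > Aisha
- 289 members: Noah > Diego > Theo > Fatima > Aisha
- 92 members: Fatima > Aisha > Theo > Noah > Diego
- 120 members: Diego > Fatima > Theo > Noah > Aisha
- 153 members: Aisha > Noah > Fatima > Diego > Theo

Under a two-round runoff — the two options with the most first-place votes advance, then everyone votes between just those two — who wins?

Round 1 first-place votes: Fatima 92, Diego 120, Noah 532, Theo 124, Aisha 153.
Noah and Aisha advance.
Runoff: Noah is preferred to Aisha by 776 voters; Aisha by 245.
Noah wins the runoff.

Noah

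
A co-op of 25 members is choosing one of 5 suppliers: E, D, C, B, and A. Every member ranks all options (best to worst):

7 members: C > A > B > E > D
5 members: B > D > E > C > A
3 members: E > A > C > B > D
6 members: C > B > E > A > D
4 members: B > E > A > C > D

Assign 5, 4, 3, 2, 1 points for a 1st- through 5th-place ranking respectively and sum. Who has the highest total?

E: 7·2 + 5·3 + 3·5 + 6·3 + 4·4 = 78
D: 7·1 + 5·4 + 3·1 + 6·1 + 4·1 = 40
C: 7·5 + 5·2 + 3·3 + 6·5 + 4·2 = 92
B: 7·3 + 5·5 + 3·2 + 6·4 + 4·5 = 96
A: 7·4 + 5·1 + 3·4 + 6·2 + 4·3 = 69
B has the highest Borda score (96).

B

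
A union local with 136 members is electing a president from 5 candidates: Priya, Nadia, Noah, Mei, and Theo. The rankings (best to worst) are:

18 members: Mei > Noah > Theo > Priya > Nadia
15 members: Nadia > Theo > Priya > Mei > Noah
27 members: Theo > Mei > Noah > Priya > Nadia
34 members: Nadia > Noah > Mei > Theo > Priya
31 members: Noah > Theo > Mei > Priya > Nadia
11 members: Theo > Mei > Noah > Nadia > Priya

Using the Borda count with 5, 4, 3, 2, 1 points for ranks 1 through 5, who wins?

Priya: 18·2 + 15·3 + 27·2 + 34·1 + 31·2 + 11·1 = 242
Nadia: 18·1 + 15·5 + 27·1 + 34·5 + 31·1 + 11·2 = 343
Noah: 18·4 + 15·1 + 27·3 + 34·4 + 31·5 + 11·3 = 492
Mei: 18·5 + 15·2 + 27·4 + 34·3 + 31·3 + 11·4 = 467
Theo: 18·3 + 15·4 + 27·5 + 34·2 + 31·4 + 11·5 = 496
Theo has the highest Borda score (496).

Theo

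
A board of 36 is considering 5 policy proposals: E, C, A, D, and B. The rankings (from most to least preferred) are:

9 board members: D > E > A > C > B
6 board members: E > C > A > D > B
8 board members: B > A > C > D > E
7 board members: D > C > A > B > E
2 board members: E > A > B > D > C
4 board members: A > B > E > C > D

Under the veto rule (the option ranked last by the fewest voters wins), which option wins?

Last-place votes: E 15, C 2, A 0, D 4, B 15.
A is ranked last by the fewest voters, so A wins.

A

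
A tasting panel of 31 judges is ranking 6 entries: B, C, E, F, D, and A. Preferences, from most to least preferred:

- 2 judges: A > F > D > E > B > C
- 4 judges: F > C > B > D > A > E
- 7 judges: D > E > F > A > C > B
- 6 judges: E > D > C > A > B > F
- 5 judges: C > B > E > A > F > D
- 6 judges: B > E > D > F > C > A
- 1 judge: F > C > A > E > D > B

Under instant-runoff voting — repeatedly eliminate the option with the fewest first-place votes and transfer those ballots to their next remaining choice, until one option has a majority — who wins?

Round 1: B 6, C 5, E 6, F 5, D 7, A 2. Eliminate A.
Round 2: B 6, C 5, E 6, F 7, D 7. Eliminate C.
Round 3: B 11, E 6, F 7, D 7. Eliminate E.
Round 4: B 11, F 7, D 13. Eliminate F.
Round 5: B 15, D 16. D has a majority.

D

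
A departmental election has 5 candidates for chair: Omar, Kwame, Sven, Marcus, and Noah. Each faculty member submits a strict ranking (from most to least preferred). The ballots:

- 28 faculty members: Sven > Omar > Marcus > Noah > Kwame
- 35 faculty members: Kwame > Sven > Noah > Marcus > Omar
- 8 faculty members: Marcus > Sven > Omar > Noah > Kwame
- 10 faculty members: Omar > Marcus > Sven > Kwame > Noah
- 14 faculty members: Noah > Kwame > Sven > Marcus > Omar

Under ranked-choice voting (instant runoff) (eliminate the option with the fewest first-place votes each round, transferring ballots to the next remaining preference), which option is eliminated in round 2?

Omar

Round 1: Omar 10, Kwame 35, Sven 28, Marcus 8, Noah 14. Eliminate Marcus.
Round 2: Omar 10, Kwame 35, Sven 36, Noah 14. Eliminate Omar.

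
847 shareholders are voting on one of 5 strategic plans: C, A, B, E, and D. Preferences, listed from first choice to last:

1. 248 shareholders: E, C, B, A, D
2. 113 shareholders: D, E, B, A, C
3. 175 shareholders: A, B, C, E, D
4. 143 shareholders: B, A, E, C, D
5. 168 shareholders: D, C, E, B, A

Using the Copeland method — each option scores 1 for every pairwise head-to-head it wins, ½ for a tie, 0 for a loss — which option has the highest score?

E

C: beats D; loses to A, B, and E → score 1.
A: beats C and D; loses to B and E → score 2.
B: beats C, A, and D; loses to E → score 3.
E: beats C, A, B, and D → score 4.
D: loses to C, A, B, and E → score 0.
E has the best pairwise record.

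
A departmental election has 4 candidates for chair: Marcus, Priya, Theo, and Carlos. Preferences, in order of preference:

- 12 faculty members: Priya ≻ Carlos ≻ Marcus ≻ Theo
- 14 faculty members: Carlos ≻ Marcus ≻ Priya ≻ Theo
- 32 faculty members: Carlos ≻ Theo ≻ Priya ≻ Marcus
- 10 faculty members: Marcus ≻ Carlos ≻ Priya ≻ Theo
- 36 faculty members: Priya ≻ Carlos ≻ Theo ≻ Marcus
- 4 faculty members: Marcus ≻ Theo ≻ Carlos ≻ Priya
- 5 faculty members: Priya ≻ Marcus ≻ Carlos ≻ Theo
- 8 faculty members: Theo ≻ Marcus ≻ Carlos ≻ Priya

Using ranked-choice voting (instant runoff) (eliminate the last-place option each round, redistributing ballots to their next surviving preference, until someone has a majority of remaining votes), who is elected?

Carlos

Round 1: Marcus 14, Priya 53, Theo 8, Carlos 46. Eliminate Theo.
Round 2: Marcus 22, Priya 53, Carlos 46. Eliminate Marcus.
Round 3: Priya 53, Carlos 68. Carlos has a majority.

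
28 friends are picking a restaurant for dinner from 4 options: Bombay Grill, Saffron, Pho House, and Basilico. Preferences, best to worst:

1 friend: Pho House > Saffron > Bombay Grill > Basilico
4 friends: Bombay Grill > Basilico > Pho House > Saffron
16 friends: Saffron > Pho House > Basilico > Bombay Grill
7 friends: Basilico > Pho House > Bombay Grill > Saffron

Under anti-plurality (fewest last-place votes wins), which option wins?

Last-place votes: Bombay Grill 16, Saffron 11, Pho House 0, Basilico 1.
Pho House is ranked last by the fewest voters, so Pho House wins.

Pho House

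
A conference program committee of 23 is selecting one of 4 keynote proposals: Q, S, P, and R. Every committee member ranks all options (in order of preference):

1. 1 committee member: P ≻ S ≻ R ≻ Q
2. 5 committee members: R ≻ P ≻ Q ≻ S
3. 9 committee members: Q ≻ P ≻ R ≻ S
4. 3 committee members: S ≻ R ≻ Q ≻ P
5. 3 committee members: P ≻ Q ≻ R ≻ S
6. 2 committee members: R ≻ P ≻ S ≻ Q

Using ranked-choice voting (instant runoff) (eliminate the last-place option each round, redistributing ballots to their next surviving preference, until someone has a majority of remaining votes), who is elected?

Q

Round 1: Q 9, S 3, P 4, R 7. Eliminate S.
Round 2: Q 9, P 4, R 10. Eliminate P.
Round 3: Q 12, R 11. Q has a majority.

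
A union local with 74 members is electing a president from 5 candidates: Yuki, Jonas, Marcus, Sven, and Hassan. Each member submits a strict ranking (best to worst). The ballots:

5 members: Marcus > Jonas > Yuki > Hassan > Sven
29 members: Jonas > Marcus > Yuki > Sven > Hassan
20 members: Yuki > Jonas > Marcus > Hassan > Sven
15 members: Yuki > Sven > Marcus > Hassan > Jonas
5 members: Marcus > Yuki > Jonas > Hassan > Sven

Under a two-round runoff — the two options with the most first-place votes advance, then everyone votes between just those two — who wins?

Round 1 first-place votes: Yuki 35, Jonas 29, Marcus 10, Sven 0, Hassan 0.
Yuki and Jonas advance.
Runoff: Yuki is preferred to Jonas by 40 voters; Jonas by 34.
Yuki wins the runoff.

Yuki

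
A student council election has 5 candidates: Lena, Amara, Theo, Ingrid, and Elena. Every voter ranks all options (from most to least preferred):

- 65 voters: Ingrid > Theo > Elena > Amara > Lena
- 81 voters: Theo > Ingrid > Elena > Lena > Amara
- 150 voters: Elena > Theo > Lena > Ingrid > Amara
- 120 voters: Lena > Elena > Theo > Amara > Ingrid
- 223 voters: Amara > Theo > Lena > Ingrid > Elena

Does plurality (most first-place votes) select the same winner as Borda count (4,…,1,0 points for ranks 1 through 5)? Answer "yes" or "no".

no

Plurality — first-place votes: Lena 120, Amara 223, Theo 81, Ingrid 65, Elena 150. Winner: Amara.
Borda — scores: Lena 1307, Amara 1077, Theo 1878, Ingrid 876, Elena 1252. Winner: Theo.
The two methods disagree.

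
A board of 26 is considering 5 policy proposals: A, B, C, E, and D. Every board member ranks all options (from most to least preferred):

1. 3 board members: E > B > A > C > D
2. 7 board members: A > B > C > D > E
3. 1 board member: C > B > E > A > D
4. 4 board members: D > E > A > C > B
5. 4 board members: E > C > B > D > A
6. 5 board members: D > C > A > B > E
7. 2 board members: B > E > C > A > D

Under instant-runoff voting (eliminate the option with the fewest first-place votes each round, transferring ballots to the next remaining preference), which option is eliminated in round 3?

A

Round 1: A 7, B 2, C 1, E 7, D 9. Eliminate C.
Round 2: A 7, B 3, E 7, D 9. Eliminate B.
Round 3: A 7, E 10, D 9. Eliminate A.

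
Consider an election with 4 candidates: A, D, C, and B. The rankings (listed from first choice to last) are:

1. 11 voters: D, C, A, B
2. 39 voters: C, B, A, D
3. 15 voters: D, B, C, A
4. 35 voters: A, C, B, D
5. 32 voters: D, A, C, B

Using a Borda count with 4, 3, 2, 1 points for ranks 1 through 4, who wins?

A: 11·2 + 39·2 + 15·1 + 35·4 + 32·3 = 351
D: 11·4 + 39·1 + 15·4 + 35·1 + 32·4 = 306
C: 11·3 + 39·4 + 15·2 + 35·3 + 32·2 = 388
B: 11·1 + 39·3 + 15·3 + 35·2 + 32·1 = 275
C has the highest Borda score (388).

C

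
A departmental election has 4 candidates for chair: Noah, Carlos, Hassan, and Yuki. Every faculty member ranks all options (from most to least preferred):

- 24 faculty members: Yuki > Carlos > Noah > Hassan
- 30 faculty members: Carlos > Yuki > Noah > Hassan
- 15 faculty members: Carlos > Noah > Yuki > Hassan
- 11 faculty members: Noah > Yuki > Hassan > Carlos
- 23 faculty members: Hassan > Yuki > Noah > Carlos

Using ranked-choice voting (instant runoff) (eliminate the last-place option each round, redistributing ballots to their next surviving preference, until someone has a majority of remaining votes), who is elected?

Yuki

Round 1: Noah 11, Carlos 45, Hassan 23, Yuki 24. Eliminate Noah.
Round 2: Carlos 45, Hassan 23, Yuki 35. Eliminate Hassan.
Round 3: Carlos 45, Yuki 58. Yuki has a majority.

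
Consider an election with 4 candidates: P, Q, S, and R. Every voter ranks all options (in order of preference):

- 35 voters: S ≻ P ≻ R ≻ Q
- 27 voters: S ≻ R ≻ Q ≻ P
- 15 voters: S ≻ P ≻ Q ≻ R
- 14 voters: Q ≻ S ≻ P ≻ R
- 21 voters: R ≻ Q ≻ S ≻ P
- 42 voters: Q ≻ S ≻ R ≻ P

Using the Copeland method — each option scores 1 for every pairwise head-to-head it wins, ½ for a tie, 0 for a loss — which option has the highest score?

S

P: loses to Q, S, and R → score 0.
Q: beats P; ties S; loses to R → score 1.5.
S: beats P and R; ties Q → score 2.5.
R: beats P and Q; loses to S → score 2.
S has the best pairwise record.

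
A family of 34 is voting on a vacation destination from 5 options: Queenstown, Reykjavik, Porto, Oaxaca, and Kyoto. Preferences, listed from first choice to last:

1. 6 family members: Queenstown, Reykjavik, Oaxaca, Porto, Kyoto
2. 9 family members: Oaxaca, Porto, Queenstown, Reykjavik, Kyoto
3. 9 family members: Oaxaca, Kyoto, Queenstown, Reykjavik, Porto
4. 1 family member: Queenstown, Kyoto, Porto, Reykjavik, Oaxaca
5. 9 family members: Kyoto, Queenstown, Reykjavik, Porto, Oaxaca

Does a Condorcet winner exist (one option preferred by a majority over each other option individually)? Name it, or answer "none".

Oaxaca

Oaxaca vs Queenstown: 18–16 for Oaxaca.
Oaxaca vs Reykjavik: 18–16 for Oaxaca.
Oaxaca vs Porto: 24–10 for Oaxaca.
Oaxaca vs Kyoto: 24–10 for Oaxaca.
Oaxaca beats every other option head-to-head.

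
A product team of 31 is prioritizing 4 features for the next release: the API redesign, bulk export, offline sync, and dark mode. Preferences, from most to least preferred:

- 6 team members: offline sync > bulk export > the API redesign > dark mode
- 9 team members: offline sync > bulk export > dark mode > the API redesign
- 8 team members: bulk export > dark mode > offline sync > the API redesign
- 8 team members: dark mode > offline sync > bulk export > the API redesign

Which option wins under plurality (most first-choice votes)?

First-place votes: the API redesign 0, bulk export 8, offline sync 15, dark mode 8.
offline sync has the most first-place votes.

offline sync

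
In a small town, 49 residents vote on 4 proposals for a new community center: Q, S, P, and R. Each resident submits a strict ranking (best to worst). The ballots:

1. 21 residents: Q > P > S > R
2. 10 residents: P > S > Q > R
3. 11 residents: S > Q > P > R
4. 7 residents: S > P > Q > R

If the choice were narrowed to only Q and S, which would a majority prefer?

Voters preferring Q to S: 21; preferring S to Q: 28.
S wins the head-to-head.

S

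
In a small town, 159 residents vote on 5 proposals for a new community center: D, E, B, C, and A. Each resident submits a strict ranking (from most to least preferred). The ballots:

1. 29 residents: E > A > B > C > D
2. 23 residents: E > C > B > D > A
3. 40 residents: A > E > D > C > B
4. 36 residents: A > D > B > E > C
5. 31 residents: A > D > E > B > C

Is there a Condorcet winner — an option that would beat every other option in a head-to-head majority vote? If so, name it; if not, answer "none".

A

A vs D: 136–23 for A.
A vs E: 107–52 for A.
A vs B: 136–23 for A.
A vs C: 136–23 for A.
A beats every other option head-to-head.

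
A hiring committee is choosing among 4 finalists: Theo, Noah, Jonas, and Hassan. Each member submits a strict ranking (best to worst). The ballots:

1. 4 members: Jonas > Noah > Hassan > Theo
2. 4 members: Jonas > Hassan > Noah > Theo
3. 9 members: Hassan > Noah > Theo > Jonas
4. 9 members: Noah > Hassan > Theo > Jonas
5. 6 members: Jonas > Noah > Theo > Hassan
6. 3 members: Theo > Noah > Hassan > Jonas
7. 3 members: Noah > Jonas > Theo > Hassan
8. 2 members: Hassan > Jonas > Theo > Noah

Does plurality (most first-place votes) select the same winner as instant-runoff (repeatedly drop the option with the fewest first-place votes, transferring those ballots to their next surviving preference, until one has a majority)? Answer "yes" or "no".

Plurality — first-place votes: Theo 3, Noah 12, Jonas 14, Hassan 11. Winner: Jonas.
Instant-runoff — R1 Theo 3, Noah 12, Jonas 14, Hassan 11 (Theo out); R2 Noah 15, Jonas 14, Hassan 11 (Hassan out); R3 Noah 24, Jonas 16 (Noah winner). Winner: Noah.
The two methods disagree.

no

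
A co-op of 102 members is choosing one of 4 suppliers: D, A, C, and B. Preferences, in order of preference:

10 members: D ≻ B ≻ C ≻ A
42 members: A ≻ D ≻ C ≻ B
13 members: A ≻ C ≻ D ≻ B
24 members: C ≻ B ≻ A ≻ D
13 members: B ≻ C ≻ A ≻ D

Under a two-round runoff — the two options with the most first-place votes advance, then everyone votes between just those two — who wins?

Round 1 first-place votes: D 10, A 55, C 24, B 13.
A and C advance.
Runoff: A is preferred to C by 55 voters; C by 47.
A wins the runoff.

A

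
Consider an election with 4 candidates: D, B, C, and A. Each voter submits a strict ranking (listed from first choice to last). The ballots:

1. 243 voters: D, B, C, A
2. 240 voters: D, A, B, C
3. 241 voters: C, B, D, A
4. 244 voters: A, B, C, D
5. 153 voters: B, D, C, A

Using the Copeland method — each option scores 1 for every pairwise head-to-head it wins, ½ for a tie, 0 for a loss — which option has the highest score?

B

D: beats C and A; loses to B → score 2.
B: beats D, C, and A → score 3.
C: beats A; loses to D and B → score 1.
A: loses to D, B, and C → score 0.
B has the best pairwise record.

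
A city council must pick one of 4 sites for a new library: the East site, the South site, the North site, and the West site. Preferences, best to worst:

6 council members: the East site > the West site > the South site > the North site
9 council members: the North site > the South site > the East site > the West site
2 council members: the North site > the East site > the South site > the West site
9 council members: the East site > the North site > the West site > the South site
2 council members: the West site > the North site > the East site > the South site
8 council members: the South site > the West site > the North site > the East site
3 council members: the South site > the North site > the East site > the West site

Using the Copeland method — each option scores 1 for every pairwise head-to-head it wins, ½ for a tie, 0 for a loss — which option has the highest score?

the North site

the East site: beats the West site; loses to the South site and the North site → score 1.
the South site: beats the East site and the West site; loses to the North site → score 2.
the North site: beats the East site, the South site, and the West site → score 3.
the West site: loses to the East site, the South site, and the North site → score 0.
the North site has the best pairwise record.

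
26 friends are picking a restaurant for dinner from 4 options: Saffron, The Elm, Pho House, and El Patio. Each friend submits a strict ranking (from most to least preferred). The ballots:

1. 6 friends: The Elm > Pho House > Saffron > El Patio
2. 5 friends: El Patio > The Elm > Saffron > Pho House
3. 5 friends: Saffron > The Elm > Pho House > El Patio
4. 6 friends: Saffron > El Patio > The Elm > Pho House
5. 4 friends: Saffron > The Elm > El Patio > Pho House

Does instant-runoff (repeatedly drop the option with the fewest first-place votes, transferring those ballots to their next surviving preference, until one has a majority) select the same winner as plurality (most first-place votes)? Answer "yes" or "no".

Instant-runoff — R1 Saffron 15, The Elm 6, Pho House 0, El Patio 5 (Saffron winner). Winner: Saffron.
Plurality — first-place votes: Saffron 15, The Elm 6, Pho House 0, El Patio 5. Winner: Saffron.
The two methods agree.

yes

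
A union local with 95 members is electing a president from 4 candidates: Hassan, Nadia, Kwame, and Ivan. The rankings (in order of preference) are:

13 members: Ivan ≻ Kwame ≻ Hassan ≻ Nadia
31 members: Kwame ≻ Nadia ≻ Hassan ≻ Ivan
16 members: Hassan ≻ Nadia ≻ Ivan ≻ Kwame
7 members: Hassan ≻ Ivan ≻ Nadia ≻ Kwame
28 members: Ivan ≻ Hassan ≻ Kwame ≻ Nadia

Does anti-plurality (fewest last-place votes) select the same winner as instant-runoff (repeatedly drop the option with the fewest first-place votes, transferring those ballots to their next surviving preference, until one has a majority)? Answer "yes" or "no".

Anti-plurality — last-place votes: Hassan 0, Nadia 41, Kwame 23, Ivan 31. Winner: Hassan.
Instant-runoff — R1 Hassan 23, Nadia 0, Kwame 31, Ivan 41 (Nadia out); R2 Hassan 23, Kwame 31, Ivan 41 (Hassan out); R3 Kwame 31, Ivan 64 (Ivan winner). Winner: Ivan.
The two methods disagree.

no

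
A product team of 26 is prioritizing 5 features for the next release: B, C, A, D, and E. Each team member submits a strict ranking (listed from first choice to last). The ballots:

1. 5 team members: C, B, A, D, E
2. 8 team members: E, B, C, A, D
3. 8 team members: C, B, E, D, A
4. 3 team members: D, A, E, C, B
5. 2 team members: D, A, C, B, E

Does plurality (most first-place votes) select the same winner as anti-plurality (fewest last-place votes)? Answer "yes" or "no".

Plurality — first-place votes: B 0, C 13, A 0, D 5, E 8. Winner: C.
Anti-plurality — last-place votes: B 3, C 0, A 8, D 8, E 7. Winner: C.
The two methods agree.

yes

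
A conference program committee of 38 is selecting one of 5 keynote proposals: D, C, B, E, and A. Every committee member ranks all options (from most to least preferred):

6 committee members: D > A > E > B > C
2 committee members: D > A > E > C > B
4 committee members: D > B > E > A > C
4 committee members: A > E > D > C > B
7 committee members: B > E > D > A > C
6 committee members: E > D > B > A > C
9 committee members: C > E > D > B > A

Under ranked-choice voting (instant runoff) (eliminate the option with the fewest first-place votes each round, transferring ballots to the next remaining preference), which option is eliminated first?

A

Round 1: D 12, C 9, B 7, E 6, A 4. Eliminate A.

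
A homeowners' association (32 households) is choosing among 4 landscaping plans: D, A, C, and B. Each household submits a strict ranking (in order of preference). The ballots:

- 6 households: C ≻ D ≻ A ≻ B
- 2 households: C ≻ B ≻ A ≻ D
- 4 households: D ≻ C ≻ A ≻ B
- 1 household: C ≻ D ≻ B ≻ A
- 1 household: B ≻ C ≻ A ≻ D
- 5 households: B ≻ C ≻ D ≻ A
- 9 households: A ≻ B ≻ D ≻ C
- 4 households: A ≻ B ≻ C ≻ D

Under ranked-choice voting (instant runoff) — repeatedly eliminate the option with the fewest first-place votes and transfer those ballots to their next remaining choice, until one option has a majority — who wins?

Round 1: D 4, A 13, C 9, B 6. Eliminate D.
Round 2: A 13, C 13, B 6. Eliminate B.
Round 3: A 13, C 19. C has a majority.

C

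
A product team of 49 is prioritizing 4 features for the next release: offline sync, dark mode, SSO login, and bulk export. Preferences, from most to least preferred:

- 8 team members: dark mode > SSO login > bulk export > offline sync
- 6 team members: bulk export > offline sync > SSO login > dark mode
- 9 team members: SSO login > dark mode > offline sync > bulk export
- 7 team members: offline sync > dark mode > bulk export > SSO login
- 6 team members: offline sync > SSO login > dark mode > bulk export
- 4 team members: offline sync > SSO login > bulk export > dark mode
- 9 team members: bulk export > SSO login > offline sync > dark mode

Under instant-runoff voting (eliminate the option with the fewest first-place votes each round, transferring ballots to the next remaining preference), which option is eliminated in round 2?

Round 1: offline sync 17, dark mode 8, SSO login 9, bulk export 15. Eliminate dark mode.
Round 2: offline sync 17, SSO login 17, bulk export 15. Eliminate bulk export.

bulk export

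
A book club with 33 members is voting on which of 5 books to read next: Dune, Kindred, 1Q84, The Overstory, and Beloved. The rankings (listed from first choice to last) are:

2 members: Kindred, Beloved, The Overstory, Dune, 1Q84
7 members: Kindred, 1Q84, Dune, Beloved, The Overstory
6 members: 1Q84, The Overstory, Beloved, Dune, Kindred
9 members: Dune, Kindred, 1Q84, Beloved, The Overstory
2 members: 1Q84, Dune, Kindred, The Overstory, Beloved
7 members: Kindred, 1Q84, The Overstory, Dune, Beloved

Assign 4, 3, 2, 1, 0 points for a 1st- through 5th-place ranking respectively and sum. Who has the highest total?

Dune: 2·1 + 7·2 + 6·1 + 9·4 + 2·3 + 7·1 = 71
Kindred: 2·4 + 7·4 + 6·0 + 9·3 + 2·2 + 7·4 = 95
1Q84: 2·0 + 7·3 + 6·4 + 9·2 + 2·4 + 7·3 = 92
The Overstory: 2·2 + 7·0 + 6·3 + 9·0 + 2·1 + 7·2 = 38
Beloved: 2·3 + 7·1 + 6·2 + 9·1 + 2·0 + 7·0 = 34
Kindred has the highest Borda score (95).

Kindred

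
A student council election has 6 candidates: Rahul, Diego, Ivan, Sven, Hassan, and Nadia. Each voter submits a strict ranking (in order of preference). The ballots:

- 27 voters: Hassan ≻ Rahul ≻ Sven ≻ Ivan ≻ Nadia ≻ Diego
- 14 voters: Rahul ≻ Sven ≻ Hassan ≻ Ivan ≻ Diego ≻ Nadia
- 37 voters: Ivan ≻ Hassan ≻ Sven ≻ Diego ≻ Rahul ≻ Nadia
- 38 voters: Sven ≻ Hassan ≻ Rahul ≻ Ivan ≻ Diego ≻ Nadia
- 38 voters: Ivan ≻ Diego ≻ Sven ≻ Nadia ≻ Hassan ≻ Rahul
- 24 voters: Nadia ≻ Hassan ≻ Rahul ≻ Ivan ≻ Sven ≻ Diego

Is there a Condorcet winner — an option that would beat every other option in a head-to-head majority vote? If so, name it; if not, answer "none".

Checking pairwise contests:
Sven beats Rahul 113–65.
Rahul beats Diego 103–75.
Rahul beats Ivan 103–75.
Ivan beats Sven 99–79.
Sven beats Hassan 90–88.
Rahul beats Nadia 116–62.
Every option loses at least one head-to-head, so there is no Condorcet winner.

none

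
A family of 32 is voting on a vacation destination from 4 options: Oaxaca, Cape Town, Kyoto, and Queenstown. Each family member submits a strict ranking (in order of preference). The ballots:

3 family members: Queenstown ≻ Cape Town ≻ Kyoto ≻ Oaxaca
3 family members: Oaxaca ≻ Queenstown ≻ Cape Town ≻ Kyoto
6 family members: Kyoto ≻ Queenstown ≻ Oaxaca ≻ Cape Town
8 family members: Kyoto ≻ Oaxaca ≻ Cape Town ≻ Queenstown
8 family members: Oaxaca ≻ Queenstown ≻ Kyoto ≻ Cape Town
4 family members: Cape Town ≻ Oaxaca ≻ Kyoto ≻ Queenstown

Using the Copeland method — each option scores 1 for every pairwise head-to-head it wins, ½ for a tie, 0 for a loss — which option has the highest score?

Oaxaca: beats Cape Town and Queenstown; loses to Kyoto → score 2.
Cape Town: loses to Oaxaca, Kyoto, and Queenstown → score 0.
Kyoto: beats Oaxaca, Cape Town, and Queenstown → score 3.
Queenstown: beats Cape Town; loses to Oaxaca and Kyoto → score 1.
Kyoto has the best pairwise record.

Kyoto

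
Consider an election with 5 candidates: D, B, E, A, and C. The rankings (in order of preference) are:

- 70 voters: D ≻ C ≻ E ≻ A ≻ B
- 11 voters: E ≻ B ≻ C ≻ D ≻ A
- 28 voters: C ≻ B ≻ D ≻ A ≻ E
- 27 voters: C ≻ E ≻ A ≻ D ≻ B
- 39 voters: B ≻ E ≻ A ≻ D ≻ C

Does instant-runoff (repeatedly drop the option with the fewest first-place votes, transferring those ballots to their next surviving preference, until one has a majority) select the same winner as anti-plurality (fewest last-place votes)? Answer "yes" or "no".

yes

Instant-runoff — R1 D 70, B 39, E 11, A 0, C 55 (A out); R2 D 70, B 39, E 11, C 55 (E out); R3 D 70, B 50, C 55 (B out); R4 D 109, C 66 (D winner). Winner: D.
Anti-plurality — last-place votes: D 0, B 97, E 28, A 11, C 39. Winner: D.
The two methods agree.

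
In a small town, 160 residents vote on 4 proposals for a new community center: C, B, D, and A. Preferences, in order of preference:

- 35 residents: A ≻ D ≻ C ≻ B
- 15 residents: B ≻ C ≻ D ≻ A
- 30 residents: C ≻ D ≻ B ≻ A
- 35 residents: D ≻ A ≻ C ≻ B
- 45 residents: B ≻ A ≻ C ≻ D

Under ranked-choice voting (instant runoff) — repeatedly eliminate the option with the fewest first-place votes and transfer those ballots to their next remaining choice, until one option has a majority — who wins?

Round 1: C 30, B 60, D 35, A 35. Eliminate C.
Round 2: B 60, D 65, A 35. Eliminate A.
Round 3: B 60, D 100. D has a majority.

D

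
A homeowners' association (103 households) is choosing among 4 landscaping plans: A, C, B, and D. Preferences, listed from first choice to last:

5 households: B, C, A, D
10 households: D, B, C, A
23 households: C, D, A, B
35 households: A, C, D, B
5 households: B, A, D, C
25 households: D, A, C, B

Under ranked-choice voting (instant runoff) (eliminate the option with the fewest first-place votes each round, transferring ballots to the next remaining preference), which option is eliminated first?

Round 1: A 35, C 23, B 10, D 35. Eliminate B.

B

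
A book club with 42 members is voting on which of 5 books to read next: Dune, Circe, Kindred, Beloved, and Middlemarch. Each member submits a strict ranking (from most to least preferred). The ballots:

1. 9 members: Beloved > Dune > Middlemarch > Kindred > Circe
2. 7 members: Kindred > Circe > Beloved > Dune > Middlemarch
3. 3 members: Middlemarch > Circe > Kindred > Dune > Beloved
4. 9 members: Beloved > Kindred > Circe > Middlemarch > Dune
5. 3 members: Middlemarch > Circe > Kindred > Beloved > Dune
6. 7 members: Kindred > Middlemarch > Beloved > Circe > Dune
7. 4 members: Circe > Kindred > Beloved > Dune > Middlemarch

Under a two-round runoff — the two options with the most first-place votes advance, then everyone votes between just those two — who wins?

Kindred

Round 1 first-place votes: Dune 0, Circe 4, Kindred 14, Beloved 18, Middlemarch 6.
Beloved and Kindred advance.
Runoff: Beloved is preferred to Kindred by 18 voters; Kindred by 24.
Kindred wins the runoff.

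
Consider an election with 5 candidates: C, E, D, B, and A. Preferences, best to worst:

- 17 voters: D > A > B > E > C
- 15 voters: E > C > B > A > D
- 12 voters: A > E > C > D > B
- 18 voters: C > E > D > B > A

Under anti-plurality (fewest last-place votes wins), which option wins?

Last-place votes: C 17, E 0, D 15, B 12, A 18.
E is ranked last by the fewest voters, so E wins.

E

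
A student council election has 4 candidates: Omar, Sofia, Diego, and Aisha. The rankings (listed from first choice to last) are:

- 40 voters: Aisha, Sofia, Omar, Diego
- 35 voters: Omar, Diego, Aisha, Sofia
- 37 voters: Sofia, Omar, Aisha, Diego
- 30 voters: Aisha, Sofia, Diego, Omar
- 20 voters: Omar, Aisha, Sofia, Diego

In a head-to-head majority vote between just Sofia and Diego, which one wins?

Voters preferring Sofia to Diego: 127; preferring Diego to Sofia: 35.
Sofia wins the head-to-head.

Sofia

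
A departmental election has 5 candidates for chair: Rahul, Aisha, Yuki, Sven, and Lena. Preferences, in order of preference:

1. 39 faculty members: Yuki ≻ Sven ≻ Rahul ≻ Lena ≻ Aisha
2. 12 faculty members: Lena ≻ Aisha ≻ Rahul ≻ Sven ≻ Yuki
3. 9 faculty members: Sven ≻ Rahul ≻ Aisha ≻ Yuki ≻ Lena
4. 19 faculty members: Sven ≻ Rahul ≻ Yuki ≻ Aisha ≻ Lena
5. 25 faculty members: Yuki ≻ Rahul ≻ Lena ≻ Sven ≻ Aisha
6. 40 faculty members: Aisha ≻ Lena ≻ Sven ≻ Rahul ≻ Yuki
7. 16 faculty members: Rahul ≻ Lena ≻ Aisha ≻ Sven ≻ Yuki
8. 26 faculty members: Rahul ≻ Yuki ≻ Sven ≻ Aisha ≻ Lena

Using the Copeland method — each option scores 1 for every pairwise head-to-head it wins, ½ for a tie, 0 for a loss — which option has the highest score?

Sven

Rahul: beats Aisha, Yuki, and Lena; loses to Sven → score 3.
Aisha: beats Lena; loses to Rahul, Yuki, and Sven → score 1.
Yuki: beats Aisha and Lena; loses to Rahul and Sven → score 2.
Sven: beats Rahul, Aisha, and Yuki; ties Lena → score 3.5.
Lena: ties Sven; loses to Rahul, Aisha, and Yuki → score 0.5.
Sven has the best pairwise record.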